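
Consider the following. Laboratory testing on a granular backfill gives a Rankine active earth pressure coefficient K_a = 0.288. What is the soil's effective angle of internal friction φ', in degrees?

33.6°

K_a = tan²(45° − φ/2) ⇒ 45° − φ/2 = arctan(√0.288) = 28.22°.
φ = 2(45° − 28.22°) = 33.56°.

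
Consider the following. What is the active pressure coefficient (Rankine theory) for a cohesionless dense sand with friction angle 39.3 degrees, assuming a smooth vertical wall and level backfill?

K_a = (1 − sin φ)/(1 + sin φ) = (1 − sin 39.3°)/(1 + sin 39.3°) = 0.2245.

0.224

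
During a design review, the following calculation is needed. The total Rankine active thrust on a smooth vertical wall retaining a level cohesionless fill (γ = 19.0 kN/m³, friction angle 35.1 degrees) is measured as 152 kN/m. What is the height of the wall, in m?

K_a = 0.2698. P_a = ½ K_a γ H² ⇒ H = √(2P_a/(K_a γ)).
H = √(2×152/(0.2698×19.0)) = 7.700 m.

7.70 m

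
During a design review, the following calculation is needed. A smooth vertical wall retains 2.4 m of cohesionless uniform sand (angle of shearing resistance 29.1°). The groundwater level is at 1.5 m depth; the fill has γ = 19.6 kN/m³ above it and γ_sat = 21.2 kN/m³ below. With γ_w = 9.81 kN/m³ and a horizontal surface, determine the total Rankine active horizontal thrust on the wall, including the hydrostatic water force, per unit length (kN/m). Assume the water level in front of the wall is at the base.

22.3 kN/m

K_a = tan²(45° − φ/2) = 0.3456.
γ' = 21.2 − 9.81 = 11.39 kN/m³. Depth below WT = 0.9 m.
σ'_h at WT = K_a γ d_w = 10.16 kPa; at base = 10.16 + K_a γ' × 0.9 = 13.70 kPa.
P₁ (0–1.5 m) = ½×10.16×1.5 = 7.620. P₂ (1.5–2.4 m) = ½(10.16+13.70)×0.9 = 10.74.
P_w = ½ γ_w h₂² = 0.5×9.81×0.9² = 3.973. Total = 7.620+10.74+3.973 = 22.33 kN/m.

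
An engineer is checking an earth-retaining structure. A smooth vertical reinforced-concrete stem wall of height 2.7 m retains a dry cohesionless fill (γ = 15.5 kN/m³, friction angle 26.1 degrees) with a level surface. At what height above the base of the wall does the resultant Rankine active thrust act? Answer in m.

0.900 m

K_a = 0.3889.
The pressure distribution is triangular, so the resultant acts at H/3 above the base = 2.7/3 = 0.9000 m.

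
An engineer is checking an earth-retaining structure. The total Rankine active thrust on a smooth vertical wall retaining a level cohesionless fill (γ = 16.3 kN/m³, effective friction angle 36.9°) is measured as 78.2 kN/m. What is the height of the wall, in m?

K_a = 0.2497. P_a = ½ K_a γ H² ⇒ H = √(2P_a/(K_a γ)).
H = √(2×78.2/(0.2497×16.3)) = 6.199 m.

6.20 m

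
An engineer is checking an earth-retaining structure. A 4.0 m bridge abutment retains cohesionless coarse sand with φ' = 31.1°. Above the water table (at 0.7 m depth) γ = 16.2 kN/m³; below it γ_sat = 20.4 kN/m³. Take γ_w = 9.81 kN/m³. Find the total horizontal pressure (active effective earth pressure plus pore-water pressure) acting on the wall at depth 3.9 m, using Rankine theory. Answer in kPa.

K_a = (1 − sin φ)/(1 + sin φ) = 0.3188.
γ' = 20.4 − 9.81 = 10.59 kN/m³.
Effective vertical stress at 3.9 m: σ'_v = 16.2×0.7 + 10.59×3.20 = 45.23 kPa.
σ'_h = K_a σ'_v = 0.3188 × 45.23 = 14.42 kPa; u = γ_w × 3.20 = 31.39 kPa.
Total σ_h = 14.42 + 31.39 = 45.81 kPa.

45.8 kPa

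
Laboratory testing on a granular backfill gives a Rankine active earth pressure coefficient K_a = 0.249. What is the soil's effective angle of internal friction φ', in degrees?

K_a = tan²(45° − φ/2) ⇒ 45° − φ/2 = arctan(√0.249) = 26.52°.
φ = 2(45° − 26.52°) = 36.96°.

37.0°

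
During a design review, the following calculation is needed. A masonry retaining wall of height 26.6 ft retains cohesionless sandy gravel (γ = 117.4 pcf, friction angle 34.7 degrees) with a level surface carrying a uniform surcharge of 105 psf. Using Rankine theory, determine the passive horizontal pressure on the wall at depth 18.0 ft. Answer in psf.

K_p = (1 + sin φ)/(1 − sin φ) = 3.643.
σ_v = γz + q = 117.4 × 18.0 + 105 = 2218 psf.
σ_h = K_p σ_v = 3.643 × 2218 = 8082 psf.

8080 psf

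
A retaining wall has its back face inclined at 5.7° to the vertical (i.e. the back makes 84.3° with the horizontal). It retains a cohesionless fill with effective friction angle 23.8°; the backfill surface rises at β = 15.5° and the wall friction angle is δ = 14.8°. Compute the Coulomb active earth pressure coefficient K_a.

K_a = sin²(α+φ) / [sin²α · sin(α−δ) · (1 + √{sin(φ+δ)sin(φ−β) / (sin(α−δ)sin(α+β))})²].
With α = 84.3°, φ = 23.8°, δ = 14.8°, β = 15.5°: K_a = 0.5656.

0.566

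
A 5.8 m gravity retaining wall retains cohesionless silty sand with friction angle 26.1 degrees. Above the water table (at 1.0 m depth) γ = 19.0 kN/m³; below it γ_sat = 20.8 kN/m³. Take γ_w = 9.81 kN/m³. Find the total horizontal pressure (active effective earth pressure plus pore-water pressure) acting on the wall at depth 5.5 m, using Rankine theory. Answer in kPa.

K_a = (1 − sin φ)/(1 + sin φ) = 0.3889.
γ' = 20.8 − 9.81 = 10.99 kN/m³.
Effective vertical stress at 5.5 m: σ'_v = 19.0×1.0 + 10.99×4.50 = 68.45 kPa.
σ'_h = K_a σ'_v = 0.3889 × 68.45 = 26.63 kPa; u = γ_w × 4.50 = 44.15 kPa.
Total σ_h = 26.63 + 44.15 = 70.77 kPa.

70.8 kPa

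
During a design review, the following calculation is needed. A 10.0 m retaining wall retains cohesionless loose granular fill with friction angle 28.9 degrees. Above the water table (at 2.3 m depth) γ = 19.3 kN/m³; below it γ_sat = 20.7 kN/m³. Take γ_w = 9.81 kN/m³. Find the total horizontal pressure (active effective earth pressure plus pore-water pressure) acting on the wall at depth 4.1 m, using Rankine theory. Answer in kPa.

K_a = (1 − sin φ)/(1 + sin φ) = 0.3484.
γ' = 20.7 − 9.81 = 10.89 kN/m³.
Effective vertical stress at 4.1 m: σ'_v = 19.3×2.3 + 10.89×1.80 = 63.99 kPa.
σ'_h = K_a σ'_v = 0.3484 × 63.99 = 22.29 kPa; u = γ_w × 1.80 = 17.66 kPa.
Total σ_h = 22.29 + 17.66 = 39.95 kPa.

40.0 kPa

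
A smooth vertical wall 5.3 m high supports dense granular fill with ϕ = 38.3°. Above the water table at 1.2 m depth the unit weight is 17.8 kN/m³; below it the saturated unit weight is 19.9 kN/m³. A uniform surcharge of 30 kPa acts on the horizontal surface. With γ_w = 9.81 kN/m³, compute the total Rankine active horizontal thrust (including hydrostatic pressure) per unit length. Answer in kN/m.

K_a = tan²(45° − φ/2) = 0.2347.
γ' = 19.9 − 9.81 = 10.09 kN/m³. h₂ = H − d_w = 4.1 m.
σ'_h: at surface K_a·q = 7.042; at WT K_a(q+γd_w) = 12.06; at base K_a(q+γd_w+γ'h₂) = 21.77 kPa.
P₁ = ½(7.042+12.06)×1.2 = 11.46; P₂ = ½(12.06+21.77)×4.1 = 69.34; P_w = ½γ_w h₂² = 82.45.
Total = 11.46+69.34+82.45 = 163.2 kN/m.

163 kN/m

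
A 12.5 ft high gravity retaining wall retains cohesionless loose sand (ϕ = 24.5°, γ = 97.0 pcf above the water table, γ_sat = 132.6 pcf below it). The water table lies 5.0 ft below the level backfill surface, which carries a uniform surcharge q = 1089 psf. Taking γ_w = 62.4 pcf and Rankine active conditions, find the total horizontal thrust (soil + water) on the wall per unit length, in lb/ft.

10200 lb/ft

K_a = tan²(45° − φ/2) = 0.4137.
γ' = 132.6 − 62.4 = 70.20 pcf. h₂ = H − d_w = 7.5 ft.
σ'_h: at surface K_a·q = 450.6; at WT K_a(q+γd_w) = 651.2; at base K_a(q+γd_w+γ'h₂) = 869.0 psf.
P₁ = ½(450.6+651.2)×5.0 = 2754; P₂ = ½(651.2+869.0)×7.5 = 5701; P_w = ½γ_w h₂² = 1755.
Total = 2754+5701+1755 = 10210 lb/ft.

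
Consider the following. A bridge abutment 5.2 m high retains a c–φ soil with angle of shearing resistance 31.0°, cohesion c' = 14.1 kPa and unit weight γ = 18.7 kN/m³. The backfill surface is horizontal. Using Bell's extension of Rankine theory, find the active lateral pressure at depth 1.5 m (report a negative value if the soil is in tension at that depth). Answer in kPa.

K_a = (1 − sin φ)/(1 + sin φ) = 0.3201.
σ_a = K_a γ z − 2c√K_a = 0.3201×18.7×1.5 − 2×14.1×0.5658 = -6.976 kPa.

-6.98 kPa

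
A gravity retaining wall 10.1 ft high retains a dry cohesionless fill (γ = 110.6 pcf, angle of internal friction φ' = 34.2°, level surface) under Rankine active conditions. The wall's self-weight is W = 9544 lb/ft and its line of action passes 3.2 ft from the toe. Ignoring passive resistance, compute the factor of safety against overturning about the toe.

5.74

K_a = tan²(45° − 34.2°/2) = 0.2803.
P_a = ½K_aγH² = 0.5×0.2803×110.6×10.1² = 1581 lb/ft, acting at H/3 = 3.367 ft above the base.
Overturning moment M_o = P_a × H/3 = 1581 × 3.367 = 5324.
Resisting moment M_r = W × 3.2 = 9544 × 3.2 = 30540.
FS_overturning = M_r/M_o = 30540/5324 = 5.736.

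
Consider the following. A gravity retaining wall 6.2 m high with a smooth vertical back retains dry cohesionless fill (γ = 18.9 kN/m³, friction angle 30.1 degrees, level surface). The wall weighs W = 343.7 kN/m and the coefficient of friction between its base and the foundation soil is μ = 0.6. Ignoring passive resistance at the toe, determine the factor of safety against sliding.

1.71

K_a = tan²(45° − 30.1°/2) = 0.3320.
P_a = ½K_aγH² = 0.5×0.3320×18.9×6.2² = 120.6 kN/m, acting at H/3 = 2.067 m above the base.
FS_sliding = μW / P_a = 0.6×343.7 / 120.6 = 1.710.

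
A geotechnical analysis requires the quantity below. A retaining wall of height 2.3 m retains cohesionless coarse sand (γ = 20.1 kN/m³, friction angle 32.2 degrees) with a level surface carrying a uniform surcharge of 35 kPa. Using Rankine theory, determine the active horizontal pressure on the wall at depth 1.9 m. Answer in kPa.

22.3 kPa

K_a = (1 − sin φ)/(1 + sin φ) = 0.3047.
σ_v = γz + q = 20.1 × 1.9 + 35 = 73.19 kPa.
σ_h = K_a σ_v = 0.3047 × 73.19 = 22.30 kPa.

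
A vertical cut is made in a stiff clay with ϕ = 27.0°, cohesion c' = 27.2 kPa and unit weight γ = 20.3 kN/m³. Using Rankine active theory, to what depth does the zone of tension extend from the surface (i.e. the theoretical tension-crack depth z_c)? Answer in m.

4.37 m

K_a = tan²(45° − 27.0°/2) = 0.3755; √K_a = 0.6128.
The active pressure is zero where K_a γ z = 2c√K_a, so z_c = 2c/(γ√K_a) = 2×27.2/(20.3×0.6128) = 4.373 m.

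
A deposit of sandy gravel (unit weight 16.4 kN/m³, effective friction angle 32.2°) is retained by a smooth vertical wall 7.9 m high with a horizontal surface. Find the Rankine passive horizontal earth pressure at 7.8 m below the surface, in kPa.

K_p = (1 + sin φ)/(1 − sin φ) = 3.282.
σ_h = K_p γ z = 3.282 × 16.4 × 7.8 = 419.8 kPa.

420 kPa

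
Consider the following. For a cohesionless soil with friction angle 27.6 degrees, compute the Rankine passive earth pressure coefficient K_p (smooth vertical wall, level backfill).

K_p = (1 + sin φ)/(1 − sin φ) = tan²(45° + 27.6°/2) = 2.726.

2.73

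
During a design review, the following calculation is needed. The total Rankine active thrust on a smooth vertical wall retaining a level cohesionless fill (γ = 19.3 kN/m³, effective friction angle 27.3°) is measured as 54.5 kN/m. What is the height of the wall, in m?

K_a = 0.3711. P_a = ½ K_a γ H² ⇒ H = √(2P_a/(K_a γ)).
H = √(2×54.5/(0.3711×19.3)) = 3.901 m.

3.90 m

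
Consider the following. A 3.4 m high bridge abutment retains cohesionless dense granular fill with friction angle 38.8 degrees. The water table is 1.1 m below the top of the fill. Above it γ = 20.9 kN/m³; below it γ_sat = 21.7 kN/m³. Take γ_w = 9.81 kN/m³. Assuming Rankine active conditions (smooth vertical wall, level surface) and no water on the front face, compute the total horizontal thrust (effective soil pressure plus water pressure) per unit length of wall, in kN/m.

48.2 kN/m

K_a = tan²(45° − φ/2) = 0.2296.
γ' = 21.7 − 9.81 = 11.89 kN/m³. Depth below WT = 2.3 m.
σ'_h at WT = K_a γ d_w = 5.277 kPa; at base = 5.277 + K_a γ' × 2.3 = 11.56 kPa.
P₁ (0–1.1 m) = ½×5.277×1.1 = 2.903. P₂ (1.1–3.4 m) = ½(5.277+11.56)×2.3 = 19.36.
P_w = ½ γ_w h₂² = 0.5×9.81×2.3² = 25.95. Total = 2.903+19.36+25.95 = 48.21 kN/m.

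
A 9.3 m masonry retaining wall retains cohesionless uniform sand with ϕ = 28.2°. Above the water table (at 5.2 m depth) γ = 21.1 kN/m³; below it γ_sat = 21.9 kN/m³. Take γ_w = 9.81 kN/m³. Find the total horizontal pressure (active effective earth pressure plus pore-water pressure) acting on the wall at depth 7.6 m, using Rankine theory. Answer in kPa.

73.2 kPa

K_a = (1 − sin φ)/(1 + sin φ) = 0.3582.
γ' = 21.9 − 9.81 = 12.09 kN/m³.
Effective vertical stress at 7.6 m: σ'_v = 21.1×5.2 + 12.09×2.40 = 138.7 kPa.
σ'_h = K_a σ'_v = 0.3582 × 138.7 = 49.69 kPa; u = γ_w × 2.40 = 23.54 kPa.
Total σ_h = 49.69 + 23.54 = 73.24 kPa.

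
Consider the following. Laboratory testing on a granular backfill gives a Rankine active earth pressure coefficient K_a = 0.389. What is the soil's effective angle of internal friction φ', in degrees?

K_a = tan²(45° − φ/2) ⇒ 45° − φ/2 = arctan(√0.389) = 31.95°.
φ = 2(45° − 31.95°) = 26.10°.

26.1°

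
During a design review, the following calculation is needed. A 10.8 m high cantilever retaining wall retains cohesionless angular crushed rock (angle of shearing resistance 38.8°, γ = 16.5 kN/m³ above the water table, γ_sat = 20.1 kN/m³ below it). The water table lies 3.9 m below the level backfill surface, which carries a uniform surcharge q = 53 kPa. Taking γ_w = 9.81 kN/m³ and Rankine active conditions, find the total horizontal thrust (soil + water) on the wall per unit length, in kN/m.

K_a = tan²(45° − φ/2) = 0.2296.
γ' = 20.1 − 9.81 = 10.29 kN/m³. h₂ = H − d_w = 6.9 m.
σ'_h: at surface K_a·q = 12.17; at WT K_a(q+γd_w) = 26.94; at base K_a(q+γd_w+γ'h₂) = 43.24 kPa.
P₁ = ½(12.17+26.94)×3.9 = 76.25; P₂ = ½(26.94+43.24)×6.9 = 242.1; P_w = ½γ_w h₂² = 233.5.
Total = 76.25+242.1+233.5 = 551.9 kN/m.

552 kN/m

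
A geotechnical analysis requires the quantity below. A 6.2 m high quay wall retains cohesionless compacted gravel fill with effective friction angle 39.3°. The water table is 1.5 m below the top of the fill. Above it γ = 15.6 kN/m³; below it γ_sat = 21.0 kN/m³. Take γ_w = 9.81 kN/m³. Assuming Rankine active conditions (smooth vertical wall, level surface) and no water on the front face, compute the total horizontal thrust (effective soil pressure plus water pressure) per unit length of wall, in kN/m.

K_a = tan²(45° − φ/2) = 0.2245.
γ' = 21.0 − 9.81 = 11.19 kN/m³. Depth below WT = 4.7 m.
σ'_h at WT = K_a γ d_w = 5.252 kPa; at base = 5.252 + K_a γ' × 4.7 = 17.06 kPa.
P₁ (0–1.5 m) = ½×5.252×1.5 = 3.939. P₂ (1.5–6.2 m) = ½(5.252+17.06)×4.7 = 52.43.
P_w = ½ γ_w h₂² = 0.5×9.81×4.7² = 108.4. Total = 3.939+52.43+108.4 = 164.7 kN/m.

165 kN/m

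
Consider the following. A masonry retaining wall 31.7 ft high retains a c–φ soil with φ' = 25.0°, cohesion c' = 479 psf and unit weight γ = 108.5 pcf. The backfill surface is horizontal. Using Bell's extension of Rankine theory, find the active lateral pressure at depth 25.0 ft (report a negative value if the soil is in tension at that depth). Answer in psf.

K_a = (1 − sin φ)/(1 + sin φ) = 0.4059.
σ_a = K_a γ z − 2c√K_a = 0.4059×108.5×25.0 − 2×479×0.6371 = 490.6 psf.

491 psf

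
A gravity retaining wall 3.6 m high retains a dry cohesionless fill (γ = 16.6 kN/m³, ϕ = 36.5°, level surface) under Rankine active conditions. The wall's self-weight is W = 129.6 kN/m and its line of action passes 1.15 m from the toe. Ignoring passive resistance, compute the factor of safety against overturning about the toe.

4.54

K_a = tan²(45° − 36.5°/2) = 0.2541.
P_a = ½K_aγH² = 0.5×0.2541×16.6×3.6² = 27.33 kN/m, acting at H/3 = 1.200 m above the base.
Overturning moment M_o = P_a × H/3 = 27.33 × 1.200 = 32.79.
Resisting moment M_r = W × 1.15 = 129.6 × 1.15 = 149.0.
FS_overturning = M_r/M_o = 149.0/32.79 = 4.545.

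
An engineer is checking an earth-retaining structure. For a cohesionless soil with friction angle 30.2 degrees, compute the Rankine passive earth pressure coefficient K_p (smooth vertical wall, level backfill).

3.02

K_p = (1 + sin φ)/(1 − sin φ) = tan²(45° + 30.2°/2) = 3.024.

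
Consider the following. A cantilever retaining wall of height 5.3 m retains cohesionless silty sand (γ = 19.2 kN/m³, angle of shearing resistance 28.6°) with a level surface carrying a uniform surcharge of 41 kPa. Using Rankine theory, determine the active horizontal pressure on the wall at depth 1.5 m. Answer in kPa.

24.6 kPa

K_a = (1 − sin φ)/(1 + sin φ) = 0.3525.
σ_v = γz + q = 19.2 × 1.5 + 41 = 69.80 kPa.
σ_h = K_a σ_v = 0.3525 × 69.80 = 24.61 kPa.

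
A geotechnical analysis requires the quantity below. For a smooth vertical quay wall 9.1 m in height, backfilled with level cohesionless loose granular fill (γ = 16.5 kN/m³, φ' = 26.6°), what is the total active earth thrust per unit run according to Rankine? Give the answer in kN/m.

K_a = tan²(45° − φ/2) = 0.3814.
P_a = ½ K_a γ H² = 0.5 × 0.3814 × 16.5 × 9.1² = 260.6 kN/m.

261 kN/m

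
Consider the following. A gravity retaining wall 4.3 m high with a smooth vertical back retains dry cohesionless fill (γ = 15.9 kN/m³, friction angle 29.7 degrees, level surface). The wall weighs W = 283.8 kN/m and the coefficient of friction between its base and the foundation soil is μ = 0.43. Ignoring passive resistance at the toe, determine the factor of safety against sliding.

2.46

K_a = tan²(45° − 29.7°/2) = 0.3374.
P_a = ½K_aγH² = 0.5×0.3374×15.9×4.3² = 49.59 kN/m, acting at H/3 = 1.433 m above the base.
FS_sliding = μW / P_a = 0.43×283.8 / 49.59 = 2.461.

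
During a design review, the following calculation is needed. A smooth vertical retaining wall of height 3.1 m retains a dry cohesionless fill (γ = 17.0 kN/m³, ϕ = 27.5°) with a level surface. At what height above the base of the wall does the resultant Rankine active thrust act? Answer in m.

1.03 m

K_a = 0.3682.
The pressure distribution is triangular, so the resultant acts at H/3 above the base = 3.1/3 = 1.033 m.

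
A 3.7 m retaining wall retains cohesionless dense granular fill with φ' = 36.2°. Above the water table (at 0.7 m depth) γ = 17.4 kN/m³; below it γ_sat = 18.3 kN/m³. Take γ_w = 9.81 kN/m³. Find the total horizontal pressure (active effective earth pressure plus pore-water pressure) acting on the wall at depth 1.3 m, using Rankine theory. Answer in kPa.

10.3 kPa

K_a = (1 − sin φ)/(1 + sin φ) = 0.2574.
γ' = 18.3 − 9.81 = 8.490 kN/m³.
Effective vertical stress at 1.3 m: σ'_v = 17.4×0.7 + 8.490×0.600 = 17.27 kPa.
σ'_h = K_a σ'_v = 0.2574 × 17.27 = 4.446 kPa; u = γ_w × 0.600 = 5.886 kPa.
Total σ_h = 4.446 + 5.886 = 10.33 kPa.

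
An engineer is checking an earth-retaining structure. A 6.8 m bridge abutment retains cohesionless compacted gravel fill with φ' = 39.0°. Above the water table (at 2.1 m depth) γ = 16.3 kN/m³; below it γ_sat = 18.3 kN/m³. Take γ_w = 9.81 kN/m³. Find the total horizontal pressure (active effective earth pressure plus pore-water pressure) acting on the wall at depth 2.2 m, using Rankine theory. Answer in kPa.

8.96 kPa

K_a = (1 − sin φ)/(1 + sin φ) = 0.2275.
γ' = 18.3 − 9.81 = 8.490 kN/m³.
Effective vertical stress at 2.2 m: σ'_v = 16.3×2.1 + 8.490×0.100 = 35.08 kPa.
σ'_h = K_a σ'_v = 0.2275 × 35.08 = 7.981 kPa; u = γ_w × 0.100 = 0.9810 kPa.
Total σ_h = 7.981 + 0.9810 = 8.962 kPa.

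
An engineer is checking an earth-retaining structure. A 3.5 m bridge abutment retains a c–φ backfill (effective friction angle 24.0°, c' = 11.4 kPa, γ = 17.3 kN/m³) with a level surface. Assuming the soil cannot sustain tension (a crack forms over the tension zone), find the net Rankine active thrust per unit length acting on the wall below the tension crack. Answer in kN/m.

7.89 kN/m

K_a = 0.4217; √K_a = 0.6494.
Tension-crack depth z_c = 2c/(γ√K_a) = 2×11.4/(17.3×0.6494) = 2.029 m.
σ_a at base = K_a γ H − 2c√K_a = 0.4217×17.3×3.5 − 2×11.4×0.6494 = 10.73 kPa.
P_a = ½ × 10.73 × (H − z_c) = 0.5×10.73×1.471 = 7.889 kN/m.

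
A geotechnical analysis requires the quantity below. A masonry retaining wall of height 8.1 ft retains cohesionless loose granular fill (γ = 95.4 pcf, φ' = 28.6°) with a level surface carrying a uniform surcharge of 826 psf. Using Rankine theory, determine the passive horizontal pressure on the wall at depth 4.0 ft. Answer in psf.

K_p = (1 + sin φ)/(1 − sin φ) = 2.837.
σ_v = γz + q = 95.4 × 4.0 + 826 = 1208 psf.
σ_h = K_p σ_v = 2.837 × 1208 = 3425 psf.

3430 psf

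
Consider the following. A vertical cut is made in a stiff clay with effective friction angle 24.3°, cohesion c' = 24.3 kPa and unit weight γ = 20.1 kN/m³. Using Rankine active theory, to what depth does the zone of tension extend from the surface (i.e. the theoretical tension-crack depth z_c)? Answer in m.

3.74 m

K_a = tan²(45° − 24.3°/2) = 0.4169; √K_a = 0.6457.
The active pressure is zero where K_a γ z = 2c√K_a, so z_c = 2c/(γ√K_a) = 2×24.3/(20.1×0.6457) = 3.745 m.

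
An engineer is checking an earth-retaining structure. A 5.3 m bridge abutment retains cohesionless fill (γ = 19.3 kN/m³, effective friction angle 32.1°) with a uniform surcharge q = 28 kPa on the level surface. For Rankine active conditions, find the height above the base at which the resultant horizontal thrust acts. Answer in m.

K_a = 0.3060.
Triangular part P₁ = ½K_aγH² = 82.95 at H/3 = 1.767 m; rectangular part P₂ = K_a q H = 45.41 at H/2 = 2.650 m.
ȳ = (P₁·1.767 + P₂·2.650)/(P₁+P₂) = 2.079 m.

2.08 m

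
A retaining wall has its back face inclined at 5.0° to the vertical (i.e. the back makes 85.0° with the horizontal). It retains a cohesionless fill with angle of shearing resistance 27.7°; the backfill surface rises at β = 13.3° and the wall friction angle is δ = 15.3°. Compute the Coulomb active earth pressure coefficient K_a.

K_a = sin²(α+φ) / [sin²α · sin(α−δ) · (1 + √{sin(φ+δ)sin(φ−β) / (sin(α−δ)sin(α+β))})²].
With α = 85.0°, φ = 27.7°, δ = 15.3°, β = 13.3°: K_a = 0.4487.

0.449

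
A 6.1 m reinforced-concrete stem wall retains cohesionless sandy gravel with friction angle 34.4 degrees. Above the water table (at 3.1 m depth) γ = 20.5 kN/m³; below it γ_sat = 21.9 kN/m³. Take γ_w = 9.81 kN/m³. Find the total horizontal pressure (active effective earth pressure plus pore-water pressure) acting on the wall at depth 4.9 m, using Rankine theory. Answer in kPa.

K_a = (1 − sin φ)/(1 + sin φ) = 0.2780.
γ' = 21.9 − 9.81 = 12.09 kN/m³.
Effective vertical stress at 4.9 m: σ'_v = 20.5×3.1 + 12.09×1.80 = 85.31 kPa.
σ'_h = K_a σ'_v = 0.2780 × 85.31 = 23.72 kPa; u = γ_w × 1.80 = 17.66 kPa.
Total σ_h = 23.72 + 17.66 = 41.37 kPa.

41.4 kPa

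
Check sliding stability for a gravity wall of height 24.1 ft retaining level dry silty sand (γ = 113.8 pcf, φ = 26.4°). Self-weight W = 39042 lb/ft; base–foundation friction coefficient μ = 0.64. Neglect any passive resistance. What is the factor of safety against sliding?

1.97

K_a = tan²(45° − 26.4°/2) = 0.3844.
P_a = ½K_aγH² = 0.5×0.3844×113.8×24.1² = 12700 lb/ft, acting at H/3 = 8.033 ft above the base.
FS_sliding = μW / P_a = 0.64×39042 / 12700 = 1.967.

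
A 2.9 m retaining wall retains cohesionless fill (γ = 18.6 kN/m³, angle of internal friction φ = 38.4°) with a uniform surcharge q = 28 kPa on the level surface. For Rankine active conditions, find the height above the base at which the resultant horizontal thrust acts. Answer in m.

1.21 m

K_a = 0.2337.
Triangular part P₁ = ½K_aγH² = 18.28 at H/3 = 0.9667 m; rectangular part P₂ = K_a q H = 18.98 at H/2 = 1.450 m.
ȳ = (P₁·0.9667 + P₂·1.450)/(P₁+P₂) = 1.213 m.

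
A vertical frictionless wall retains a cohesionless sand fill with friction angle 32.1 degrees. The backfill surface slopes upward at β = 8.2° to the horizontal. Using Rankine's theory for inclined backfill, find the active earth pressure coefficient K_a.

K_a = cos β · (cos β − √(cos²β − cos²φ)) / (cos β + √(cos²β − cos²φ)).
cos β = 0.9898, cos φ = 0.8471, √(cos²β − cos²φ) = 0.5119.
K_a = 0.9898 × (0.9898 − 0.5119)/(0.9898 + 0.5119) = 0.3150.

0.315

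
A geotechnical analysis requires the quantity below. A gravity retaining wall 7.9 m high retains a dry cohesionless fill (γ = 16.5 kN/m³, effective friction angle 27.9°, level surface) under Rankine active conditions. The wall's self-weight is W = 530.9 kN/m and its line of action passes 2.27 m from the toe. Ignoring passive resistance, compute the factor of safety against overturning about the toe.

2.45

K_a = tan²(45° − 27.9°/2) = 0.3625.
P_a = ½K_aγH² = 0.5×0.3625×16.5×7.9² = 186.6 kN/m, acting at H/3 = 2.633 m above the base.
Overturning moment M_o = P_a × H/3 = 186.6 × 2.633 = 491.4.
Resisting moment M_r = W × 2.27 = 530.9 × 2.27 = 1205.
FS_overturning = M_r/M_o = 1205/491.4 = 2.452.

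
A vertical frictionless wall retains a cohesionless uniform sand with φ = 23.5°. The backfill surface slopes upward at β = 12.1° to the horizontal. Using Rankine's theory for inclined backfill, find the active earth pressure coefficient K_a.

0.474

K_a = cos β · (cos β − √(cos²β − cos²φ)) / (cos β + √(cos²β − cos²φ)).
cos β = 0.9778, cos φ = 0.9171, √(cos²β − cos²φ) = 0.3392.
K_a = 0.9778 × (0.9778 − 0.3392)/(0.9778 + 0.3392) = 0.4741.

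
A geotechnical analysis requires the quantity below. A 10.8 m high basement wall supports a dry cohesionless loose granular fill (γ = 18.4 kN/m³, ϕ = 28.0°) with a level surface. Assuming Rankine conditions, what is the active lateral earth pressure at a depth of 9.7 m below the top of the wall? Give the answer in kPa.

K_a = (1 − sin φ)/(1 + sin φ) = 0.3610.
σ_h = K_a γ z = 0.3610 × 18.4 × 9.7 = 64.44 kPa.

64.4 kPa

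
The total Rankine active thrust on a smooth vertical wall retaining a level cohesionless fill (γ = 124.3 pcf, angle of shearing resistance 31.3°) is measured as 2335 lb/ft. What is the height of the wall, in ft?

K_a = 0.3162. P_a = ½ K_a γ H² ⇒ H = √(2P_a/(K_a γ)).
H = √(2×2335/(0.3162×124.3)) = 10.90 ft.

10.9 ft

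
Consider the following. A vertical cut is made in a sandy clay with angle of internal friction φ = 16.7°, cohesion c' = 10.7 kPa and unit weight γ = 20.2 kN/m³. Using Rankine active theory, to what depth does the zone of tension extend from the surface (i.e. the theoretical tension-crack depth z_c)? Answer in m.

1.42 m

K_a = tan²(45° − 16.7°/2) = 0.5536; √K_a = 0.7440.
The active pressure is zero where K_a γ z = 2c√K_a, so z_c = 2c/(γ√K_a) = 2×10.7/(20.2×0.7440) = 1.424 m.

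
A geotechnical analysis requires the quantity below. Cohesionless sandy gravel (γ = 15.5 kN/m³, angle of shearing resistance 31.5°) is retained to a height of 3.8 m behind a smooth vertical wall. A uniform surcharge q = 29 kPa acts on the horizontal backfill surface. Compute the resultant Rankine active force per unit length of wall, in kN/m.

69.7 kN/m

K_a = tan²(45° − φ/2) = 0.3136.
Soil triangle: ½ K_a γ H² = 0.5×0.3136×15.5×3.8² = 35.10 kN/m.
Surcharge rectangle: K_a q H = 0.3136×29×3.8 = 34.56 kN/m.
Total = 35.10 + 34.56 = 69.66 kN/m.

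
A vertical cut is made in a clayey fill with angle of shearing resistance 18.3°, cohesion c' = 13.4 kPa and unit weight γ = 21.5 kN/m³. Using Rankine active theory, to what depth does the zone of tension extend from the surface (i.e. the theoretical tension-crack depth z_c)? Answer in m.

1.73 m

K_a = tan²(45° − 18.3°/2) = 0.5221; √K_a = 0.7226.
The active pressure is zero where K_a γ z = 2c√K_a, so z_c = 2c/(γ√K_a) = 2×13.4/(21.5×0.7226) = 1.725 m.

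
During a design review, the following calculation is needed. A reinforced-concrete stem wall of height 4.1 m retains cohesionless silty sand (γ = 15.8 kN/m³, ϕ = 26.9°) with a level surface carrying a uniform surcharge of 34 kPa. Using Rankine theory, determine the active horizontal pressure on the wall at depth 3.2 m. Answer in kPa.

31.9 kPa

K_a = (1 − sin φ)/(1 + sin φ) = 0.3770.
σ_v = γz + q = 15.8 × 3.2 + 34 = 84.56 kPa.
σ_h = K_a σ_v = 0.3770 × 84.56 = 31.88 kPa.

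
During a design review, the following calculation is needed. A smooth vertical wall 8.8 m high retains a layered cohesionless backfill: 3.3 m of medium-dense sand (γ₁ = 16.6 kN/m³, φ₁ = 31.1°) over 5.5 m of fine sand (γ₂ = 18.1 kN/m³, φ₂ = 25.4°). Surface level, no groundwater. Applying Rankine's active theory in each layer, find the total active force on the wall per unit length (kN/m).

K_a1 = tan²(45°−31.1°/2) = 0.3188; K_a2 = tan²(45°−25.4°/2) = 0.3996.
Layer 1: σ at base = K_a1 γ₁ h₁ = 17.46 kPa; P₁ = ½×17.46×3.3 = 28.82.
Layer 2: σ_v at top = γ₁h₁ = 54.78; σ_h top = K_a2×54.78 = 21.89; σ_h base = K_a2×(54.78+18.1×5.5) = 61.68.
P₂ = ½(21.89+61.68)×5.5 = 229.8. Total P_a = 28.82+229.8 = 258.6 kN/m.

259 kN/m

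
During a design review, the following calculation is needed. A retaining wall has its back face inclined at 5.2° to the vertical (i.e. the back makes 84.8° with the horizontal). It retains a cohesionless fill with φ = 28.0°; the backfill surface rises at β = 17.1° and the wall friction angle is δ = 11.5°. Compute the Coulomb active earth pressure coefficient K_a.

0.485

K_a = sin²(α+φ) / [sin²α · sin(α−δ) · (1 + √{sin(φ+δ)sin(φ−β) / (sin(α−δ)sin(α+β))})²].
With α = 84.8°, φ = 28.0°, δ = 11.5°, β = 17.1°: K_a = 0.4849.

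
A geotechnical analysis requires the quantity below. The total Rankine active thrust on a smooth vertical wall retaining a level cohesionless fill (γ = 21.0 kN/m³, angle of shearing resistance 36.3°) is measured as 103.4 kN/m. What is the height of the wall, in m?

K_a = 0.2563. P_a = ½ K_a γ H² ⇒ H = √(2P_a/(K_a γ)).
H = √(2×103.4/(0.2563×21.0)) = 6.199 m.

6.20 m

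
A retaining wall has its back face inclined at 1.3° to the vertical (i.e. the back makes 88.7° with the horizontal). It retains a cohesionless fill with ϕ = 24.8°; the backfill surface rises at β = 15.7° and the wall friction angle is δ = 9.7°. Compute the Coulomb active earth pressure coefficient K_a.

0.502

K_a = sin²(α+φ) / [sin²α · sin(α−δ) · (1 + √{sin(φ+δ)sin(φ−β) / (sin(α−δ)sin(α+β))})²].
With α = 88.7°, φ = 24.8°, δ = 9.7°, β = 15.7°: K_a = 0.5018.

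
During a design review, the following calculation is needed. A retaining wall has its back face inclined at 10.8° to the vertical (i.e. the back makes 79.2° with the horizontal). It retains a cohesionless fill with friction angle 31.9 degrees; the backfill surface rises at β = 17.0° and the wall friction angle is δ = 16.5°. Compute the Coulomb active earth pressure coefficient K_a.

0.472

K_a = sin²(α+φ) / [sin²α · sin(α−δ) · (1 + √{sin(φ+δ)sin(φ−β) / (sin(α−δ)sin(α+β))})²].
With α = 79.2°, φ = 31.9°, δ = 16.5°, β = 17.0°: K_a = 0.4720.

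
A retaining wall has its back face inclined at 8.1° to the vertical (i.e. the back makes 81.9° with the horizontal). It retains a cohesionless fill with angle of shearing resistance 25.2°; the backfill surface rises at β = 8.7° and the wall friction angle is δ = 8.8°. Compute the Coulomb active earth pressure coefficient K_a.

K_a = sin²(α+φ) / [sin²α · sin(α−δ) · (1 + √{sin(φ+δ)sin(φ−β) / (sin(α−δ)sin(α+β))})²].
With α = 81.9°, φ = 25.2°, δ = 8.8°, β = 8.7°: K_a = 0.4918.

0.492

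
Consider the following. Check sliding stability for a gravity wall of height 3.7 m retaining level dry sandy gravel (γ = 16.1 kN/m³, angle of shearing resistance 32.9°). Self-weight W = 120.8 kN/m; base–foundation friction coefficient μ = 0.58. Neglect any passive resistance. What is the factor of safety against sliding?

K_a = tan²(45° − 32.9°/2) = 0.2960.
P_a = ½K_aγH² = 0.5×0.2960×16.1×3.7² = 32.62 kN/m, acting at H/3 = 1.233 m above the base.
FS_sliding = μW / P_a = 0.58×120.8 / 32.62 = 2.148.

2.15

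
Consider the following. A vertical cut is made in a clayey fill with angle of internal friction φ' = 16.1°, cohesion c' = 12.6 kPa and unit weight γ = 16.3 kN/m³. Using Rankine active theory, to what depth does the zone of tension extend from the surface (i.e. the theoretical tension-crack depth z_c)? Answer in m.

K_a = tan²(45° − 16.1°/2) = 0.5658; √K_a = 0.7522.
The active pressure is zero where K_a γ z = 2c√K_a, so z_c = 2c/(γ√K_a) = 2×12.6/(16.3×0.7522) = 2.055 m.

2.06 m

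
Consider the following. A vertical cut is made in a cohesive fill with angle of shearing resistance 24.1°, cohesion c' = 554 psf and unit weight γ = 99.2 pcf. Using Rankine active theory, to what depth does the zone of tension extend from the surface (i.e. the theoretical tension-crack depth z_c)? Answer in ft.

K_a = tan²(45° − 24.1°/2) = 0.4201; √K_a = 0.6482.
The active pressure is zero where K_a γ z = 2c√K_a, so z_c = 2c/(γ√K_a) = 2×554/(99.2×0.6482) = 17.23 ft.

17.2 ft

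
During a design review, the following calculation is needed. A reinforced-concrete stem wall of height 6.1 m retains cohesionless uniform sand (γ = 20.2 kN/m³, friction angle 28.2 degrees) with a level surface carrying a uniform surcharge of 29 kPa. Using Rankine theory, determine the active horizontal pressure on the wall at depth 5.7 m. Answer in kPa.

K_a = (1 − sin φ)/(1 + sin φ) = 0.3582.
σ_v = γz + q = 20.2 × 5.7 + 29 = 144.1 kPa.
σ_h = K_a σ_v = 0.3582 × 144.1 = 51.63 kPa.

51.6 kPa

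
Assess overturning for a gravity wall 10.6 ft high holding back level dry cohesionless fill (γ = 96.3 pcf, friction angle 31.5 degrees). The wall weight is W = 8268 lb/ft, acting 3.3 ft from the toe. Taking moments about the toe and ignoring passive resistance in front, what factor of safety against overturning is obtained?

K_a = tan²(45° − 31.5°/2) = 0.3136.
P_a = ½K_aγH² = 0.5×0.3136×96.3×10.6² = 1697 lb/ft, acting at H/3 = 3.533 ft above the base.
Overturning moment M_o = P_a × H/3 = 1697 × 3.533 = 5995.
Resisting moment M_r = W × 3.3 = 8268 × 3.3 = 27280.
FS_overturning = M_r/M_o = 27280/5995 = 4.551.

4.55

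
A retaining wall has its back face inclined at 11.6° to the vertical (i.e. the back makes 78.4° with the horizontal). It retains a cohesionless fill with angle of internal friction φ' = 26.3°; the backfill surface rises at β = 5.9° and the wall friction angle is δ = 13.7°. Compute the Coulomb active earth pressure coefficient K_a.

0.480

K_a = sin²(α+φ) / [sin²α · sin(α−δ) · (1 + √{sin(φ+δ)sin(φ−β) / (sin(α−δ)sin(α+β))})²].
With α = 78.4°, φ = 26.3°, δ = 13.7°, β = 5.9°: K_a = 0.4799.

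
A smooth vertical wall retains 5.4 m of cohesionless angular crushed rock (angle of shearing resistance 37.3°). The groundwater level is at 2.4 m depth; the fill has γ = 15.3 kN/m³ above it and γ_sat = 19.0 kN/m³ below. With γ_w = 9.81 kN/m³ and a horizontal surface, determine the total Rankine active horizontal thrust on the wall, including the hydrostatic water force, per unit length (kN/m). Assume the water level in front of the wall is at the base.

K_a = tan²(45° − φ/2) = 0.2453.
γ' = 19.0 − 9.81 = 9.190 kN/m³. Depth below WT = 3.0 m.
σ'_h at WT = K_a γ d_w = 9.009 kPa; at base = 9.009 + K_a γ' × 3.0 = 15.77 kPa.
P₁ (0–2.4 m) = ½×9.009×2.4 = 10.81. P₂ (2.4–5.4 m) = ½(9.009+15.77)×3.0 = 37.17.
P_w = ½ γ_w h₂² = 0.5×9.81×3.0² = 44.14. Total = 10.81+37.17+44.14 = 92.13 kN/m.

92.1 kN/m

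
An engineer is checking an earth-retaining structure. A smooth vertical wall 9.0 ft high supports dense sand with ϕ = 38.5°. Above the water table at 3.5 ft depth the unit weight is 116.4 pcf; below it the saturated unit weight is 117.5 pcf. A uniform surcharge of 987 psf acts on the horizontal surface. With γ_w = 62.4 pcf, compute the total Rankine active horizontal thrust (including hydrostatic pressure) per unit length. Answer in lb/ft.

3890 lb/ft

K_a = tan²(45° − φ/2) = 0.2327.
γ' = 117.5 − 62.4 = 55.10 pcf. h₂ = H − d_w = 5.5 ft.
σ'_h: at surface K_a·q = 229.6; at WT K_a(q+γd_w) = 324.4; at base K_a(q+γd_w+γ'h₂) = 394.9 psf.
P₁ = ½(229.6+324.4)×3.5 = 969.6; P₂ = ½(324.4+394.9)×5.5 = 1978; P_w = ½γ_w h₂² = 943.8.
Total = 969.6+1978+943.8 = 3892 lb/ft.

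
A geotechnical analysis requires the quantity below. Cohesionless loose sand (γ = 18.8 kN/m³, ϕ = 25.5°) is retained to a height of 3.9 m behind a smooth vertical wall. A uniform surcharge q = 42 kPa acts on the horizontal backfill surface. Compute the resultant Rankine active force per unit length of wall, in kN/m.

K_a = tan²(45° − φ/2) = 0.3981.
Soil triangle: ½ K_a γ H² = 0.5×0.3981×18.8×3.9² = 56.92 kN/m.
Surcharge rectangle: K_a q H = 0.3981×42×3.9 = 65.21 kN/m.
Total = 56.92 + 65.21 = 122.1 kN/m.

122 kN/m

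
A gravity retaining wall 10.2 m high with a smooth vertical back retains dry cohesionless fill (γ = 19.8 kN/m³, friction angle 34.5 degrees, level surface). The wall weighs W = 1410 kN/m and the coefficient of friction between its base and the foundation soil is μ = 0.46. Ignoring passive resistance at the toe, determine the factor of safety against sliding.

2.27

K_a = tan²(45° − 34.5°/2) = 0.2768.
P_a = ½K_aγH² = 0.5×0.2768×19.8×10.2² = 285.1 kN/m, acting at H/3 = 3.400 m above the base.
FS_sliding = μW / P_a = 0.46×1410 / 285.1 = 2.275.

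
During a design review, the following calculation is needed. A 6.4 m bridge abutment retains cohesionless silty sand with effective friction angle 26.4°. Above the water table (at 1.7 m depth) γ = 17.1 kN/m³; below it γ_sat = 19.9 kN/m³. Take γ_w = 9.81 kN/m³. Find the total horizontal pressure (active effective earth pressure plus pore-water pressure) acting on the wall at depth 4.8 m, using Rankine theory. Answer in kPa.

53.6 kPa

K_a = (1 − sin φ)/(1 + sin φ) = 0.3844.
γ' = 19.9 − 9.81 = 10.09 kN/m³.
Effective vertical stress at 4.8 m: σ'_v = 17.1×1.7 + 10.09×3.10 = 60.35 kPa.
σ'_h = K_a σ'_v = 0.3844 × 60.35 = 23.20 kPa; u = γ_w × 3.10 = 30.41 kPa.
Total σ_h = 23.20 + 30.41 = 53.61 kPa.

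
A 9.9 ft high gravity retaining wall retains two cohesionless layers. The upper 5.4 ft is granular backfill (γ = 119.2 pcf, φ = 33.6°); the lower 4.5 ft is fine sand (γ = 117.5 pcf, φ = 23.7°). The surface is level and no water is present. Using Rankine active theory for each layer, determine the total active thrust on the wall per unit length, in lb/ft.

K_a1 = tan²(45°−33.6°/2) = 0.2875; K_a2 = tan²(45°−23.7°/2) = 0.4266.
Layer 1: σ at base = K_a1 γ₁ h₁ = 185.1 psf; P₁ = ½×185.1×5.4 = 499.7.
Layer 2: σ_v at top = γ₁h₁ = 643.7; σ_h top = K_a2×643.7 = 274.6; σ_h base = K_a2×(643.7+117.5×4.5) = 500.1.
P₂ = ½(274.6+500.1)×4.5 = 1743. Total P_a = 499.7+1743 = 2243 lb/ft.

2240 lb/ft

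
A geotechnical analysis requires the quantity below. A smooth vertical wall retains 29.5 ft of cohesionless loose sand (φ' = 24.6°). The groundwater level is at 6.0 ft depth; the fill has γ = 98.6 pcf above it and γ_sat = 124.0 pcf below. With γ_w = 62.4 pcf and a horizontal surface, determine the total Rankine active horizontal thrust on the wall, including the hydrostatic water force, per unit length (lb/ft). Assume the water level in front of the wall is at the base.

K_a = tan²(45° − φ/2) = 0.4121.
γ' = 124.0 − 62.4 = 61.60 pcf. Depth below WT = 23.5 ft.
σ'_h at WT = K_a γ d_w = 243.8 psf; at base = 243.8 + K_a γ' × 23.5 = 840.5 psf.
P₁ (0–6.0 ft) = ½×243.8×6.0 = 731.5. P₂ (6.0–29.5 ft) = ½(243.8+840.5)×23.5 = 12740.
P_w = ½ γ_w h₂² = 0.5×62.4×23.5² = 17230. Total = 731.5+12740+17230 = 30700 lb/ft.

30700 lb/ft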